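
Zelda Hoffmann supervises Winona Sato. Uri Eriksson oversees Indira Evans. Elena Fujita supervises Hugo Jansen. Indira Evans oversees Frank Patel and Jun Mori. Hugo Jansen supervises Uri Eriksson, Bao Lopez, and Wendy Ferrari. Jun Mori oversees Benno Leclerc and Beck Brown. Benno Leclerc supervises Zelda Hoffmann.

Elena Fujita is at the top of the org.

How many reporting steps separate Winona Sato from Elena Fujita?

Chain from Winona Sato up to Elena Fujita: Winona Sato → Zelda Hoffmann → Benno Leclerc → Jun Mori → Indira Evans → Uri Eriksson → Hugo Jansen → Elena Fujita. That is 7 steps up, so Winona Sato is 7 levels below Elena Fujita.

7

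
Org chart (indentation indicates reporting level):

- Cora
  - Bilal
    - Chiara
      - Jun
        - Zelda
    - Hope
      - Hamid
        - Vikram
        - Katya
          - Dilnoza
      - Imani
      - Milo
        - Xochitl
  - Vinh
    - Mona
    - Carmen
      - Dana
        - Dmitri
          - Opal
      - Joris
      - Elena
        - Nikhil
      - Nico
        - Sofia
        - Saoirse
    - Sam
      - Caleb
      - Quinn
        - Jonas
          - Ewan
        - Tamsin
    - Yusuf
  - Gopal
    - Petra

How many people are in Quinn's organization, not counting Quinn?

Quinn directly manages Jonas, Tamsin. Under Jonas: Ewan (1). Tamsin has no reports. So Quinn's organization is 2 direct reports plus everyone under them: 2 + 1 = 3.

3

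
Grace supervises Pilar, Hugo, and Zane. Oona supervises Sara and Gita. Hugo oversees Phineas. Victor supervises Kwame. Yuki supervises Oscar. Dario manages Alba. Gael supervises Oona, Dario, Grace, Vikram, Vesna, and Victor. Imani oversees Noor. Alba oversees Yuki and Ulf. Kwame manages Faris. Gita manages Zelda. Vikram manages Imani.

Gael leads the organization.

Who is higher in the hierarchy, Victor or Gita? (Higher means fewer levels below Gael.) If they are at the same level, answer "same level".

Victor is 1 level below Gael; Gita is 2. Victor is higher.

Victor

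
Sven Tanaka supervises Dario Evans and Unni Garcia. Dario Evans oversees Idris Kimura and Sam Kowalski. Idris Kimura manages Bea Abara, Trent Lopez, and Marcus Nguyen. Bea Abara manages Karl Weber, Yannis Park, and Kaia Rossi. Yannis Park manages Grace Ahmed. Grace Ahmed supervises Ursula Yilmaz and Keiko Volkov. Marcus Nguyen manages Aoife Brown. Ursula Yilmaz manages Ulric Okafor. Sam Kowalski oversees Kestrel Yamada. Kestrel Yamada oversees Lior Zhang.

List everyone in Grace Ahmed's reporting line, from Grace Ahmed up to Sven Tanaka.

Grace Ahmed reports to Yannis Park. Yannis Park reports to Bea Abara. Bea Abara reports to Idris Kimura. Idris Kimura reports to Dario Evans. Dario Evans reports to Sven Tanaka. Sven Tanaka is at the top.

Grace Ahmed -> Yannis Park -> Bea Abara -> Idris Kimura -> Dario Evans -> Sven Tanaka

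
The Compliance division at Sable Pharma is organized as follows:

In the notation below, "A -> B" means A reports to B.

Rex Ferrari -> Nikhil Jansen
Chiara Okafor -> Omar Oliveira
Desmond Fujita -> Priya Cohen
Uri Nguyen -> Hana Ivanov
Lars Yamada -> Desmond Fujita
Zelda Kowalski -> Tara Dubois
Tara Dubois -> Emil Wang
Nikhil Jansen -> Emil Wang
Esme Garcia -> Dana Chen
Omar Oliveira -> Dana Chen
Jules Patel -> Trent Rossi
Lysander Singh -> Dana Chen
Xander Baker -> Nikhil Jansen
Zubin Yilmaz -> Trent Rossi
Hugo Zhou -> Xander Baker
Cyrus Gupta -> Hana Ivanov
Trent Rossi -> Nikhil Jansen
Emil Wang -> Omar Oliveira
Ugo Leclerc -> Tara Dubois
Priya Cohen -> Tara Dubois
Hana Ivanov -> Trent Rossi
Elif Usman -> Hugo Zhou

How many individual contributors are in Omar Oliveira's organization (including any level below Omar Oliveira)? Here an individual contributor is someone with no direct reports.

10

The people in Omar Oliveira's organization with no one reporting to them are Chiara Okafor, Ugo Leclerc, Lars Yamada, Zelda Kowalski, Rex Ferrari, Jules Patel, Uri Nguyen, Cyrus Gupta, Zubin Yilmaz, Elif Usman. That is 10.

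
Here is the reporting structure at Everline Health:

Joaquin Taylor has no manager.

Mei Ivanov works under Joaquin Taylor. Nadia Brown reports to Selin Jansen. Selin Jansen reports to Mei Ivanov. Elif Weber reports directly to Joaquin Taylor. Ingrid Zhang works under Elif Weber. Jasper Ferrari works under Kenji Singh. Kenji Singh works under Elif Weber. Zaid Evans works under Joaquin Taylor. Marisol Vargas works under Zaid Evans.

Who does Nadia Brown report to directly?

Selin Jansen

Nadia Brown reports directly to Selin Jansen.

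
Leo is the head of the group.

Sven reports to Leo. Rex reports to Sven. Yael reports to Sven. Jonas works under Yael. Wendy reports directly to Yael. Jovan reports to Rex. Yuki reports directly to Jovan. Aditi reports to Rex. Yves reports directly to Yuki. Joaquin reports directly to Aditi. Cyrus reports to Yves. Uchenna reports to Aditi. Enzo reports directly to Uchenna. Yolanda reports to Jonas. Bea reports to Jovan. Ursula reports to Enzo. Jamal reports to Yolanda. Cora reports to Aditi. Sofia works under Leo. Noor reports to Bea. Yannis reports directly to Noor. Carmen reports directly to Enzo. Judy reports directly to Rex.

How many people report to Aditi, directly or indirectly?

6

Aditi directly manages Joaquin, Uchenna, Cora. Joaquin has no reports. Under Uchenna: Enzo, Carmen, Ursula (3). Cora has no reports. So Aditi's organization is 3 direct reports plus everyone under them: 1 + 4 + 1 = 6.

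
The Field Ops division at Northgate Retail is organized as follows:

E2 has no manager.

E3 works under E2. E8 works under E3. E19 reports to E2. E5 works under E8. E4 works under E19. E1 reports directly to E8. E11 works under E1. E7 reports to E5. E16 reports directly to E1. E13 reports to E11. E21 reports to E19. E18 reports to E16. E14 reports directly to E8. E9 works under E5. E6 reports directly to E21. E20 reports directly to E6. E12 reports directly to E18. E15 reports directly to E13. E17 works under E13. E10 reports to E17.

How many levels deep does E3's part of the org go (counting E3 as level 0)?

6

The longest chain under E3 runs E3 → E8 → E1 → E11 → E13 → E17 → E10, which is 6 levels below E3.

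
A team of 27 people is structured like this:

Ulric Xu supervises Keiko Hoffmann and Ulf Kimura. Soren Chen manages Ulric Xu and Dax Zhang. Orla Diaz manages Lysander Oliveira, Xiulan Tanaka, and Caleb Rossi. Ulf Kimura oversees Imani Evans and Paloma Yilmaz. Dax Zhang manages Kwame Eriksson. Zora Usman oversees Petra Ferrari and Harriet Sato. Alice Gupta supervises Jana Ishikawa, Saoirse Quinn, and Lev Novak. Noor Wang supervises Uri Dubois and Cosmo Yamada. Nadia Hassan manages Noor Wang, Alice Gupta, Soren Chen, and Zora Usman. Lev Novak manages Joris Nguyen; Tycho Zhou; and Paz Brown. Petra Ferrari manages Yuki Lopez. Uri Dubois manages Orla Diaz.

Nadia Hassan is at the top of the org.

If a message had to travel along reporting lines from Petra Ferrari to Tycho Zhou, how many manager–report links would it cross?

5

Petra Ferrari is 2 levels below Nadia Hassan, and Tycho Zhou is 3 levels below Nadia Hassan (their lowest common manager). The shortest path runs up from Petra Ferrari to Nadia Hassan and back down to Tycho Zhou: 2 + 3 = 5 links.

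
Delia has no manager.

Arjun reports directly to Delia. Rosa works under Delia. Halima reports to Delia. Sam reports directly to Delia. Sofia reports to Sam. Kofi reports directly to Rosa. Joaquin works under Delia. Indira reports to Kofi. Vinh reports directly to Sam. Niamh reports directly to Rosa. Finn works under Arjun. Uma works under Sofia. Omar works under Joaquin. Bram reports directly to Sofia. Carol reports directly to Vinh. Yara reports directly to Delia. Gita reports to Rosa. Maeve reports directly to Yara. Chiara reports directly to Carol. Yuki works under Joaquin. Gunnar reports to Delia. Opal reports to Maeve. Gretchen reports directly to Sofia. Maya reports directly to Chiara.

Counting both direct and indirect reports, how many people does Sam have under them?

8

Sam directly manages Sofia, Vinh. Under Sofia: Gretchen, Bram, Uma (3). Under Vinh: Carol, Chiara, Maya (3). So Sam's organization is 2 direct reports plus everyone under them: 4 + 4 = 8.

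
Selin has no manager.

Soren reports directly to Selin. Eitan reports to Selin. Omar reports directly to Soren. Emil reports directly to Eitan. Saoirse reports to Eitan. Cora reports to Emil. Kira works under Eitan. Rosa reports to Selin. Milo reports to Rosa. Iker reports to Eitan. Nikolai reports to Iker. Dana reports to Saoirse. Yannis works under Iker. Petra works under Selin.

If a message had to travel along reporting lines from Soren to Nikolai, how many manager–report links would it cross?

4

Soren is 1 level below Selin, and Nikolai is 3 levels below Selin (their lowest common manager). The shortest path runs up from Soren to Selin and back down to Nikolai: 1 + 3 = 4 links.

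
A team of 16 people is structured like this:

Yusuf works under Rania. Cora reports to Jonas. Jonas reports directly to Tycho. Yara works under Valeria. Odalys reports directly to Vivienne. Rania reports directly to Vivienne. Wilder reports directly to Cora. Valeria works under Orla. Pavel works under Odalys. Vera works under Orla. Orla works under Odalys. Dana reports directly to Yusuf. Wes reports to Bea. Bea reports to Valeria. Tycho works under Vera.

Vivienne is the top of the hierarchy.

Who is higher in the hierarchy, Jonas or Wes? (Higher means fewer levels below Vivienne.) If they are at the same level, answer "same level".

same level

Both Jonas and Wes are 5 levels below Vivienne.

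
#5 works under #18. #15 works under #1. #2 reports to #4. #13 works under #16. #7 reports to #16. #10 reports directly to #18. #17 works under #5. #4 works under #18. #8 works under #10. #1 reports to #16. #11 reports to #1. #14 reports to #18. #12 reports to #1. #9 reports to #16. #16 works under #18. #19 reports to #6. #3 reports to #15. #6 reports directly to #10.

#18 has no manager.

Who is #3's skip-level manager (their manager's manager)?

#1

#3 reports to #15, and #15 reports to #1. So #3's skip-level manager is #1.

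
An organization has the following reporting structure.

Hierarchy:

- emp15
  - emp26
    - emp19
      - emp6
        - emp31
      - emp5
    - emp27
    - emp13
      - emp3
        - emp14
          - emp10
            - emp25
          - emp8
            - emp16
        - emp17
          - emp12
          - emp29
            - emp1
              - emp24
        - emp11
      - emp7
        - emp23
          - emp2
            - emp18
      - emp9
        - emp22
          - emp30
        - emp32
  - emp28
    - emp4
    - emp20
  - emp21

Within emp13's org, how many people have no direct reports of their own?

The people in emp13's organization with no one reporting to them are emp32, emp30, emp18, emp11, emp24, emp12, emp16, emp25. That is 8.

8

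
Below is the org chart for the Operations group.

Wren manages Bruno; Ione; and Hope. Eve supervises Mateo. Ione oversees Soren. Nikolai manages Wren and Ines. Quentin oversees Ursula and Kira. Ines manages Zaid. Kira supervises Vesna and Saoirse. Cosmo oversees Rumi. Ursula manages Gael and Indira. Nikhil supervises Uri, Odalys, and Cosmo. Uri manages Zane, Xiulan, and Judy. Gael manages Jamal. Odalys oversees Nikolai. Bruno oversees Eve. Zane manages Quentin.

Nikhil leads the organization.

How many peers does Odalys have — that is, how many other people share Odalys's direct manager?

Odalys reports to Nikhil. Nikhil's other direct reports are Uri, Cosmo — 2 peers.

2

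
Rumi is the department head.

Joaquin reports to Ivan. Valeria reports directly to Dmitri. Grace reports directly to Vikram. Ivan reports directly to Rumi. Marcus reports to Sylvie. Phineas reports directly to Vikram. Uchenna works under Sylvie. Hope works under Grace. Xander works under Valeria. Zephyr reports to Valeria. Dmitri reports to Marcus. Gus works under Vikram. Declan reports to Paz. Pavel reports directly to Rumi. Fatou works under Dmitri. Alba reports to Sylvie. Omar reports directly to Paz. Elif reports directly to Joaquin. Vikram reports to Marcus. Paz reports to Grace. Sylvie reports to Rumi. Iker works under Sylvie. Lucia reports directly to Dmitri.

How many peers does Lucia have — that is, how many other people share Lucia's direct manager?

2

Lucia reports to Dmitri. Dmitri's other direct reports are Valeria, Fatou — 2 peers.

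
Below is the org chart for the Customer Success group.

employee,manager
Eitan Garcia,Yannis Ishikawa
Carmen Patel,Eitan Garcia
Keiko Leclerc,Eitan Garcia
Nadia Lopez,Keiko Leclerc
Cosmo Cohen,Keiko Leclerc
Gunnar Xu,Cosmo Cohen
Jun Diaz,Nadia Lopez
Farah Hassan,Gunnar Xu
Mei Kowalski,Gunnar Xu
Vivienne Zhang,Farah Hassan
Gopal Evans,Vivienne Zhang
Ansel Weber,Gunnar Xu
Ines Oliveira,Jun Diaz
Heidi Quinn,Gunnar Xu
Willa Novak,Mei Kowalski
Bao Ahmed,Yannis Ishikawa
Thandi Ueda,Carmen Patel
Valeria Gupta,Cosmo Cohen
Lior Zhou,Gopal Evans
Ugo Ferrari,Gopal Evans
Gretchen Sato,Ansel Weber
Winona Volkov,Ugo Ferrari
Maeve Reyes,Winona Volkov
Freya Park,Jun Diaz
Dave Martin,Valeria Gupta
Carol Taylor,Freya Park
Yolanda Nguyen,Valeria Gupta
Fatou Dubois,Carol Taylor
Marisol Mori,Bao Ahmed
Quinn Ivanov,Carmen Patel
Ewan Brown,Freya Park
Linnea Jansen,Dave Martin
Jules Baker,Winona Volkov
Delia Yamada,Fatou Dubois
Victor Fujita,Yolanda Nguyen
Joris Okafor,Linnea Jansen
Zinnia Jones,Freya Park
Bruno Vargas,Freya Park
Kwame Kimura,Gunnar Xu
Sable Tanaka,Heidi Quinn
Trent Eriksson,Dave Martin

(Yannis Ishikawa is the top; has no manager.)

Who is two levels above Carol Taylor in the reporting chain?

Carol Taylor reports to Freya Park, and Freya Park reports to Jun Diaz. So Carol Taylor's skip-level manager is Jun Diaz.

Jun Diaz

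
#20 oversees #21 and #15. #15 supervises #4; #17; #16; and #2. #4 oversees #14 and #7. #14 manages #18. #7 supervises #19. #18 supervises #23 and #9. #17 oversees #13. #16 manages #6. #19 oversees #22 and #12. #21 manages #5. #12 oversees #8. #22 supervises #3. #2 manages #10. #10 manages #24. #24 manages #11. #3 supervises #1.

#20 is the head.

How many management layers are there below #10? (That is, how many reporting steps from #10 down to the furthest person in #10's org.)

2

The longest chain under #10 runs #10 → #24 → #11, which is 2 levels below #10.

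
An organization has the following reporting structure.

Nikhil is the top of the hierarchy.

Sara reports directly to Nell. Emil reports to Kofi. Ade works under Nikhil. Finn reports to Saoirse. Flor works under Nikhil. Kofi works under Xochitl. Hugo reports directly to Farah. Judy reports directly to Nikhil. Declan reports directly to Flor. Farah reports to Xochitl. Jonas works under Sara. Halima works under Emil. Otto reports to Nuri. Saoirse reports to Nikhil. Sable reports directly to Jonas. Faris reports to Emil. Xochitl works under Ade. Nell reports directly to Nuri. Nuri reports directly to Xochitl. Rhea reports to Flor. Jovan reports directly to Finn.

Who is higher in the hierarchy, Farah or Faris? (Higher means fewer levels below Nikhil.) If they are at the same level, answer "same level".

Farah

Farah is 3 levels below Nikhil; Faris is 5. Farah is higher.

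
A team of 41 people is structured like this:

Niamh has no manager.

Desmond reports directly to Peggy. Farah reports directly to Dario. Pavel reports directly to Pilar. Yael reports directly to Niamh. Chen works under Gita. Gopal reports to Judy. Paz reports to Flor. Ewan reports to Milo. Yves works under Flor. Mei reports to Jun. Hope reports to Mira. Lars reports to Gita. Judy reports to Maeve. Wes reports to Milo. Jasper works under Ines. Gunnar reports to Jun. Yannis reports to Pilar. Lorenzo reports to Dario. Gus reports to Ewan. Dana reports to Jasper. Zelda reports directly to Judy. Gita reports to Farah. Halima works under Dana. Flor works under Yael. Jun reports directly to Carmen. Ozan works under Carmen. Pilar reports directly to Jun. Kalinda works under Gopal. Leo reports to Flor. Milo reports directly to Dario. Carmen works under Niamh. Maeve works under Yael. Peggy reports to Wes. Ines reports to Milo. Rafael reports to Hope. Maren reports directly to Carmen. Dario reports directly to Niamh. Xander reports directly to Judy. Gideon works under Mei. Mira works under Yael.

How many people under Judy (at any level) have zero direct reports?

3

The people in Judy's organization with no one reporting to them are Kalinda, Zelda, Xander. That is 3.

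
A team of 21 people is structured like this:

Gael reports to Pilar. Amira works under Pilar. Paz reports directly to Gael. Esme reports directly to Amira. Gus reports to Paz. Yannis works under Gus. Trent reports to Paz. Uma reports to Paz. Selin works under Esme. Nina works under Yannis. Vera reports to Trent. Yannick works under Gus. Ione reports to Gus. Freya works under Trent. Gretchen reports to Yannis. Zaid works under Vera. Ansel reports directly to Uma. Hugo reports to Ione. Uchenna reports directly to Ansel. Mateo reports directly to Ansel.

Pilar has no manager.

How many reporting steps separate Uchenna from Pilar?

Chain from Uchenna up to Pilar: Uchenna → Ansel → Uma → Paz → Gael → Pilar. That is 5 steps up, so Uchenna is 5 levels below Pilar.

5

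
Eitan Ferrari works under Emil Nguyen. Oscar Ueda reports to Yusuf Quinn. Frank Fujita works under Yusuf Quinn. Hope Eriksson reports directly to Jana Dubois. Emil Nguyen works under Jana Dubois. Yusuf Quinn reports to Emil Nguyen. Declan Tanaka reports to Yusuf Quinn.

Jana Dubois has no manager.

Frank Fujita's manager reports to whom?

Frank Fujita reports to Yusuf Quinn, and Yusuf Quinn reports to Emil Nguyen. So Frank Fujita's skip-level manager is Emil Nguyen.

Emil Nguyen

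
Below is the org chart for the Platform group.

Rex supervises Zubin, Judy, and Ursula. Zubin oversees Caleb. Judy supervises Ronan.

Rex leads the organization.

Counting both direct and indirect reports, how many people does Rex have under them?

5

Rex directly manages Zubin, Ursula, Judy. Under Zubin: Caleb (1). Ursula has no reports. Under Judy: Ronan (1). So Rex's organization is 3 direct reports plus everyone under them: 2 + 1 + 2 = 5.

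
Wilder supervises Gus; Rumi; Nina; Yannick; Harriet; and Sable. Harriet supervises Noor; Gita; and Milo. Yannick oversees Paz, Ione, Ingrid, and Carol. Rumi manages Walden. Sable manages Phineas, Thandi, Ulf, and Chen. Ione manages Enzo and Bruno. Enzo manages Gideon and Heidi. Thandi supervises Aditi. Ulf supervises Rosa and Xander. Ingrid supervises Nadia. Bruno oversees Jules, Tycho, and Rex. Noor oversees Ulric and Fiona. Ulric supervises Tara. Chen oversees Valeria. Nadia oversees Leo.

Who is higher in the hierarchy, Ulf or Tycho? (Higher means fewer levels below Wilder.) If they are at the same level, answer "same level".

Ulf

Ulf is 2 levels below Wilder; Tycho is 4. Ulf is higher.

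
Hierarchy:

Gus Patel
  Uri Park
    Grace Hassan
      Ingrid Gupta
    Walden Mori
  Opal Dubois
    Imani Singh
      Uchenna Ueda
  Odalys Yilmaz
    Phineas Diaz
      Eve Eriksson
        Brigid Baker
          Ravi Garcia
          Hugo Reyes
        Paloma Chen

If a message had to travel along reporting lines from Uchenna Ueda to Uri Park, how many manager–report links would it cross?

4

Uchenna Ueda is 3 levels below Gus Patel, and Uri Park is 1 level below Gus Patel (their lowest common manager). The shortest path runs up from Uchenna Ueda to Gus Patel and back down to Uri Park: 3 + 1 = 4 links.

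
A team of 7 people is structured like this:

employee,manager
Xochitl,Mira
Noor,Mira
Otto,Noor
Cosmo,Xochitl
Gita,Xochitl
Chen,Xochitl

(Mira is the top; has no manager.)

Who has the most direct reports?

Direct-report counts: Mira has 2; Noor has 1; Xochitl has 3. The largest is 3, held by Xochitl.

Xochitl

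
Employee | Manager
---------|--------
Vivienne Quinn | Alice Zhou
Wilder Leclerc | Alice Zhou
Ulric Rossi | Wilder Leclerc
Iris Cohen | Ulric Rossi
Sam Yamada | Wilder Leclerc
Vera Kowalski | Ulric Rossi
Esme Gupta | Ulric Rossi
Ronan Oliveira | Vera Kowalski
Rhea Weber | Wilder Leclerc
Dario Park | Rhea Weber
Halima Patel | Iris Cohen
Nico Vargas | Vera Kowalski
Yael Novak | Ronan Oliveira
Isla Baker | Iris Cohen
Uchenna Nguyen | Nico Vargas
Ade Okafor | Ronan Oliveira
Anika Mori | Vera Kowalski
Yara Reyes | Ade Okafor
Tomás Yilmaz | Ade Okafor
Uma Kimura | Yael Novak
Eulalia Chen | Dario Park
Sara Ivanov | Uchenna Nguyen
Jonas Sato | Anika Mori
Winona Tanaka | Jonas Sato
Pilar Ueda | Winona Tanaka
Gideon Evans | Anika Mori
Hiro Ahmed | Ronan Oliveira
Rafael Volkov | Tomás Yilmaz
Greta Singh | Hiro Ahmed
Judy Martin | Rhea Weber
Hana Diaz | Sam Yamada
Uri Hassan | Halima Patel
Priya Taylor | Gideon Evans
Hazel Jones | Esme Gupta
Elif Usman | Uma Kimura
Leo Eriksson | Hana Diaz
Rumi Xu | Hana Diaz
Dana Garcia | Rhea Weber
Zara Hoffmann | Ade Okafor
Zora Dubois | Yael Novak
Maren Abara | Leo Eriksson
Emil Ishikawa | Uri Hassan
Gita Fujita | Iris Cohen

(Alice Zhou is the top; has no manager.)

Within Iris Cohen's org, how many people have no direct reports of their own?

The people in Iris Cohen's organization with no one reporting to them are Gita Fujita, Isla Baker, Emil Ishikawa. That is 3.

3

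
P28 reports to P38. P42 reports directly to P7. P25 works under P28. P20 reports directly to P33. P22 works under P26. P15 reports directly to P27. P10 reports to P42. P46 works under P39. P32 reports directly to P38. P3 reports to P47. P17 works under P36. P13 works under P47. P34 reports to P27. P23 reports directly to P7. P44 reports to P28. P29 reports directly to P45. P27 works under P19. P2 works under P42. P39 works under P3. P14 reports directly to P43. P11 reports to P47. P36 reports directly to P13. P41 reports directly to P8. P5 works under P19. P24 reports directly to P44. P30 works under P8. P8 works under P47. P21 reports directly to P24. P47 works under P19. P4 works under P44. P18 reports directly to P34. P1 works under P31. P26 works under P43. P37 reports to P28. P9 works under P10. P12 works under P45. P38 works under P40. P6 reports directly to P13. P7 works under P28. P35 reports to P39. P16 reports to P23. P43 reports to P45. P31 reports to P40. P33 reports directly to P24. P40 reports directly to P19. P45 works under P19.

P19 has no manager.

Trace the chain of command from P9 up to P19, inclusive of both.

P9 reports to P10. P10 reports to P42. P42 reports to P7. P7 reports to P28. P28 reports to P38. P38 reports to P40. P40 reports to P19. P19 is at the top.

P9 -> P10 -> P42 -> P7 -> P28 -> P38 -> P40 -> P19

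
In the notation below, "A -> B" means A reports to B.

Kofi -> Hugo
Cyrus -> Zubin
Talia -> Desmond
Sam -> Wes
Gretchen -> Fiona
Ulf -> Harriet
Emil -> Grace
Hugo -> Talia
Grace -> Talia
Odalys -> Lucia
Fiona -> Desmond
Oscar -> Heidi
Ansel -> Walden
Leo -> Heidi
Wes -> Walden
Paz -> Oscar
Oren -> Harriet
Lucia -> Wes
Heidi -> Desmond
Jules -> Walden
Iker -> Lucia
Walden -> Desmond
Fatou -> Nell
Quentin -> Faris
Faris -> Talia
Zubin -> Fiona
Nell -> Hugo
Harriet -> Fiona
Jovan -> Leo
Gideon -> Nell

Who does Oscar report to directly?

Heidi

Oscar reports directly to Heidi.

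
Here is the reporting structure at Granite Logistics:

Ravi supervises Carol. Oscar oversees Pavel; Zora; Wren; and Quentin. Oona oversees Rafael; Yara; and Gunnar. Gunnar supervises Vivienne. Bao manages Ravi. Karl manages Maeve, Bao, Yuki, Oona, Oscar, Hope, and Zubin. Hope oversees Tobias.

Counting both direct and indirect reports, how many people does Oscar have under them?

4

Oscar directly manages Pavel, Zora, Wren, Quentin. Pavel has no reports. Zora has no reports. Wren has no reports. Quentin has no reports. So Oscar's organization is 4 direct reports plus everyone under them: 1 + 1 + 1 + 1 = 4.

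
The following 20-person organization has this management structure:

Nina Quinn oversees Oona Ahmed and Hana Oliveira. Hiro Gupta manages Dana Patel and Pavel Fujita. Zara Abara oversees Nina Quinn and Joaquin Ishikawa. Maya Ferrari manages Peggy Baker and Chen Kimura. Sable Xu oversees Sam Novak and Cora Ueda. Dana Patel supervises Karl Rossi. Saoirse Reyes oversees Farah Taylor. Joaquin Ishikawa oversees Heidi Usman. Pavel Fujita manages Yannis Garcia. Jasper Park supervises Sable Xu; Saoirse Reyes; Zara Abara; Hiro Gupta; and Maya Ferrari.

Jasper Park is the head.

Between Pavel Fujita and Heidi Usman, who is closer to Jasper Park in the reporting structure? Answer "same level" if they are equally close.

Pavel Fujita

Pavel Fujita is 2 levels below Jasper Park; Heidi Usman is 3. Pavel Fujita is higher.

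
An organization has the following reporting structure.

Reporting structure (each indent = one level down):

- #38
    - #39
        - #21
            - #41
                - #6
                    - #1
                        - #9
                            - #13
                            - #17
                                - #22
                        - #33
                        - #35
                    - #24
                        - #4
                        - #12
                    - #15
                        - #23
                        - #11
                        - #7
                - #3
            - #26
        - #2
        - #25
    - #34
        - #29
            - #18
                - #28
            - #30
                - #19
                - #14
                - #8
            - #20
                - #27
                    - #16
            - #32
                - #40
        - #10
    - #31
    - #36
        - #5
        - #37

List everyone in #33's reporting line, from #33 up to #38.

#33 -> #1 -> #6 -> #41 -> #21 -> #39 -> #38

#33 reports to #1. #1 reports to #6. #6 reports to #41. #41 reports to #21. #21 reports to #39. #39 reports to #38. #38 is at the top.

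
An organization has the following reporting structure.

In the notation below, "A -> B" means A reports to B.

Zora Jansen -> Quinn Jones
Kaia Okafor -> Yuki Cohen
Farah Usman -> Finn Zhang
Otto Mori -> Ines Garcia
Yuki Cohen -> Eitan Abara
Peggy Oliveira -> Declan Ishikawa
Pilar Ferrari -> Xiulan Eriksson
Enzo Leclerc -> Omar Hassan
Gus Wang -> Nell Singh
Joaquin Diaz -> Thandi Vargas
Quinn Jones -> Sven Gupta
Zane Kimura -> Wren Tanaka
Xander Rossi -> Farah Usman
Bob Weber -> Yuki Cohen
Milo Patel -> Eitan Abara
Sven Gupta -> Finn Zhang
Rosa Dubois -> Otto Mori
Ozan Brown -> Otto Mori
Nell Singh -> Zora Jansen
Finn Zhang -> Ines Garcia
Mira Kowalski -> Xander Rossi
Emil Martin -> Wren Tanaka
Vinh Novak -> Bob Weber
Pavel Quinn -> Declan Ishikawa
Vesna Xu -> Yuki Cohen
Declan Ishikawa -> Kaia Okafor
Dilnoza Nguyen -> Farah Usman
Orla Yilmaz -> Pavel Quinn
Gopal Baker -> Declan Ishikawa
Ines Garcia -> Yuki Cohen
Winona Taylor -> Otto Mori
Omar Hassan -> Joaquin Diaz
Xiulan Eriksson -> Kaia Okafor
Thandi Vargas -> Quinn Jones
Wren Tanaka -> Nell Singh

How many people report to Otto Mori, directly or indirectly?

3

Otto Mori directly manages Winona Taylor, Ozan Brown, Rosa Dubois. Winona Taylor has no reports. Ozan Brown has no reports. Rosa Dubois has no reports. So Otto Mori's organization is 3 direct reports plus everyone under them: 1 + 1 + 1 = 3.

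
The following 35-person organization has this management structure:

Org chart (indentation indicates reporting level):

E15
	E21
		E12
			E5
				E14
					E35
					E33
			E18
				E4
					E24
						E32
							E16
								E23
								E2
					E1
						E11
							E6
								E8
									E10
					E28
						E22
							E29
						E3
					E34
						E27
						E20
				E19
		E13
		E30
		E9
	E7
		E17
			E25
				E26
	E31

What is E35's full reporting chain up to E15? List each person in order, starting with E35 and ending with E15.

E35 reports to E14. E14 reports to E5. E5 reports to E12. E12 reports to E21. E21 reports to E15. E15 is at the top.

E35 -> E14 -> E5 -> E12 -> E21 -> E15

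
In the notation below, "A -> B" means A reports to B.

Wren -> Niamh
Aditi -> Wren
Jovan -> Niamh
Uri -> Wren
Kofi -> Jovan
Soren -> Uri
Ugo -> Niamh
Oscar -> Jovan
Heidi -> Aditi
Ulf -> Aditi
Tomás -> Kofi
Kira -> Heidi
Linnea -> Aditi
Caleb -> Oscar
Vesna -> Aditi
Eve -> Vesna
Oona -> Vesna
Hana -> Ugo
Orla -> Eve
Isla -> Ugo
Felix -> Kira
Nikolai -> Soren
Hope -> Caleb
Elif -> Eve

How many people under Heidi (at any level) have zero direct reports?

1

The only person in Heidi's organization with no one reporting to them is Felix. That is 1.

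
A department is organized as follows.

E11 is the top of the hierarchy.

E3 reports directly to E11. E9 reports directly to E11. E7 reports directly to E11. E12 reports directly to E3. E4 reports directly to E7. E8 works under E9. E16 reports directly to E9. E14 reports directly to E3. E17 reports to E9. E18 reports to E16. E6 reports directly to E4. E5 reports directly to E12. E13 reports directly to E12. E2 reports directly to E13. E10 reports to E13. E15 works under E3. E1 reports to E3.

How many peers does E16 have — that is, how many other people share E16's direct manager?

E16 reports to E9. E9's other direct reports are E8, E17 — 2 peers.

2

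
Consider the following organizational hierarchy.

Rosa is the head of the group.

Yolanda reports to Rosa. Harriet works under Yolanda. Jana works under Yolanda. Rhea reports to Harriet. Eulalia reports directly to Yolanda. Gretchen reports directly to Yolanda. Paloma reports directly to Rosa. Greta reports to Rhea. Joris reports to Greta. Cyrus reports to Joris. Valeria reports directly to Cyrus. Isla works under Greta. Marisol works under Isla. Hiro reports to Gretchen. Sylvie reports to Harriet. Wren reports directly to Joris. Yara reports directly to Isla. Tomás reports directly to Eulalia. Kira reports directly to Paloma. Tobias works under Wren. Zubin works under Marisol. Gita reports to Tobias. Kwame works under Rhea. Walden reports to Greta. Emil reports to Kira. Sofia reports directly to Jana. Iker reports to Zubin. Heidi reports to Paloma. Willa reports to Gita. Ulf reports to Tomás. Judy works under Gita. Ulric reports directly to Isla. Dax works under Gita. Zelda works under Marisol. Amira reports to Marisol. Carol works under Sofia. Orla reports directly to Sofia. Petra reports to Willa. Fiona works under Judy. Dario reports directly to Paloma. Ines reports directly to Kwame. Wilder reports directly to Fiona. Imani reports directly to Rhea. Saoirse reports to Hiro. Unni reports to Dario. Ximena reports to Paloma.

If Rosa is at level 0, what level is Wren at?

Chain from Wren up to Rosa: Wren → Joris → Greta → Rhea → Harriet → Yolanda → Rosa. That is 6 steps up, so Wren is 6 levels below Rosa.

6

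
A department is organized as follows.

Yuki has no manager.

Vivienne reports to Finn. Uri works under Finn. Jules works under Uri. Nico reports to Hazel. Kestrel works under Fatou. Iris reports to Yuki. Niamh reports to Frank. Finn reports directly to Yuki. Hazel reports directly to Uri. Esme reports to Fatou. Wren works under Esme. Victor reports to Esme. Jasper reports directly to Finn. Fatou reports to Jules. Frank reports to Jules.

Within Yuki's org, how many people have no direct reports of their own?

8

The people in Yuki's organization with no one reporting to them are Iris, Vivienne, Nico, Niamh, Kestrel, Wren, Victor, Jasper. That is 8.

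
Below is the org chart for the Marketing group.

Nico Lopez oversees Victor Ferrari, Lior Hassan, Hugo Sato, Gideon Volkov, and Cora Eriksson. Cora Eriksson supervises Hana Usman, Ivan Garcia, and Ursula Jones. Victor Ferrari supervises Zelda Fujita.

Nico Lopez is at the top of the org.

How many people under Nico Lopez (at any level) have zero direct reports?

The people in Nico Lopez's organization with no one reporting to them are Lior Hassan, Gideon Volkov, Ursula Jones, Ivan Garcia, Hana Usman, Zelda Fujita, Hugo Sato. That is 7.

7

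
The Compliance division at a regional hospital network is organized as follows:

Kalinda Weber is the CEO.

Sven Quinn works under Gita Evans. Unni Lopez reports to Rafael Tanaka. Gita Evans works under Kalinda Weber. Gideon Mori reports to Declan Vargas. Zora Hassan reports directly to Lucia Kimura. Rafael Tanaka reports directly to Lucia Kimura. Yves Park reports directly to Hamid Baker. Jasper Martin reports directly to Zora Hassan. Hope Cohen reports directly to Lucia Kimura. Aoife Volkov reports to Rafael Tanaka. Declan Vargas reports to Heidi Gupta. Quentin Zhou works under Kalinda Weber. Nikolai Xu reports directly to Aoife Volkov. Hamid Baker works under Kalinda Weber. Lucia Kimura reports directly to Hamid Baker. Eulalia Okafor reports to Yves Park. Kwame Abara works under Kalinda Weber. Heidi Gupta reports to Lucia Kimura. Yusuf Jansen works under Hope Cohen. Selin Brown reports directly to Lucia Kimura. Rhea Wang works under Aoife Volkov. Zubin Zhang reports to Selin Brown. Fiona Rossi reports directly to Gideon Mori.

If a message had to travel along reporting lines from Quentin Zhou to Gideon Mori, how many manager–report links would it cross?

Quentin Zhou is 1 level below Kalinda Weber, and Gideon Mori is 5 levels below Kalinda Weber (their lowest common manager). The shortest path runs up from Quentin Zhou to Kalinda Weber and back down to Gideon Mori: 1 + 5 = 6 links.

6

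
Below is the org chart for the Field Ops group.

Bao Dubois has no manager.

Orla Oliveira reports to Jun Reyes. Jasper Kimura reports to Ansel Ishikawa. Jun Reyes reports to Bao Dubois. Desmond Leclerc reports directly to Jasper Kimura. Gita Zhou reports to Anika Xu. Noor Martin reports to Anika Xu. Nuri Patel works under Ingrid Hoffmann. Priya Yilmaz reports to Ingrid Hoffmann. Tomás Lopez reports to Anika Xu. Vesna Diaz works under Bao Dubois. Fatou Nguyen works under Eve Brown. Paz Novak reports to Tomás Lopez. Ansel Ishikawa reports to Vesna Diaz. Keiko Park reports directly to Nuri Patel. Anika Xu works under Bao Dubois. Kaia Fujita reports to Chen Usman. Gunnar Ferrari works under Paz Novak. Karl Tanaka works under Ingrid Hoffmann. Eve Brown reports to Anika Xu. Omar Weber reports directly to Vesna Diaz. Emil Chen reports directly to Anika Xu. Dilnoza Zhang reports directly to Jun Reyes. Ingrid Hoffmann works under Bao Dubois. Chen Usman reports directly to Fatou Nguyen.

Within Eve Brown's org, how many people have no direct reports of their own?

The only person in Eve Brown's organization with no one reporting to them is Kaia Fujita. That is 1.

1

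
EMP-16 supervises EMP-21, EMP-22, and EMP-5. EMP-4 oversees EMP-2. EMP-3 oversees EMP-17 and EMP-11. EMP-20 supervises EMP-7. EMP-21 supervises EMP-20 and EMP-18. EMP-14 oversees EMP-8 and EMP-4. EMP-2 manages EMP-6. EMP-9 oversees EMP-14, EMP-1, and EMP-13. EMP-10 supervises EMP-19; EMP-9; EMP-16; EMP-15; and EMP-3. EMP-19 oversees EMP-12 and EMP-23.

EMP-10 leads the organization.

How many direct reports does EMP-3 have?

EMP-3 directly manages EMP-11, EMP-17. That is 2 direct reports.

2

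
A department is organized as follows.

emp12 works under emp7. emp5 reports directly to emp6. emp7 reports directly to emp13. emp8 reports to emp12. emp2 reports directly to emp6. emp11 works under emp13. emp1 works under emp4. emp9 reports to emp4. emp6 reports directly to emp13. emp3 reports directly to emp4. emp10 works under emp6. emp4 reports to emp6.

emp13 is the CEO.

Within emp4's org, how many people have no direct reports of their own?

3

The people in emp4's organization with no one reporting to them are emp3, emp9, emp1. That is 3.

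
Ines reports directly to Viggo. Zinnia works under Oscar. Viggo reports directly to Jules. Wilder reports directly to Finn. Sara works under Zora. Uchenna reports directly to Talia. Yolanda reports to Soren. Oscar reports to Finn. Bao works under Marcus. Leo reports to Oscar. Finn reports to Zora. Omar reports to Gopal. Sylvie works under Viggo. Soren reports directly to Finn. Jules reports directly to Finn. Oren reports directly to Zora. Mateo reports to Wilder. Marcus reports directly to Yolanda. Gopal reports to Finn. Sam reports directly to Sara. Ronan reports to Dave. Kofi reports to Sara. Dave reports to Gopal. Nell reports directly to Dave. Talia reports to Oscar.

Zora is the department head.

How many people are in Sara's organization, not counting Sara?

Sara directly manages Kofi, Sam. Kofi has no reports. Sam has no reports. So Sara's organization is 2 direct reports plus everyone under them: 1 + 1 = 2.

2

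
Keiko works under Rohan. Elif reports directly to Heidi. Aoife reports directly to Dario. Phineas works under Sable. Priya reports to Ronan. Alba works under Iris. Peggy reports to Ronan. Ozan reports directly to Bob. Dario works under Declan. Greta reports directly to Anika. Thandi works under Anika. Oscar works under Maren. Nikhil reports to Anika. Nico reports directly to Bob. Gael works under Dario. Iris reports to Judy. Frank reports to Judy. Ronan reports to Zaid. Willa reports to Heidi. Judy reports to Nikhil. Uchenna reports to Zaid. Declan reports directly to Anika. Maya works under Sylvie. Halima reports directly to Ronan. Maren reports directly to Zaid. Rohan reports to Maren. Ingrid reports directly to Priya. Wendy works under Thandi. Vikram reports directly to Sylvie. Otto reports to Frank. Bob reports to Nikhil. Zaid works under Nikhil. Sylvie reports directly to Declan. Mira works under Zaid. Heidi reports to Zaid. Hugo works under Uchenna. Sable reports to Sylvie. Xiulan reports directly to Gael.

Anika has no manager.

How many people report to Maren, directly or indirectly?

3

Maren directly manages Rohan, Oscar. Under Rohan: Keiko (1). Oscar has no reports. So Maren's organization is 2 direct reports plus everyone under them: 2 + 1 = 3.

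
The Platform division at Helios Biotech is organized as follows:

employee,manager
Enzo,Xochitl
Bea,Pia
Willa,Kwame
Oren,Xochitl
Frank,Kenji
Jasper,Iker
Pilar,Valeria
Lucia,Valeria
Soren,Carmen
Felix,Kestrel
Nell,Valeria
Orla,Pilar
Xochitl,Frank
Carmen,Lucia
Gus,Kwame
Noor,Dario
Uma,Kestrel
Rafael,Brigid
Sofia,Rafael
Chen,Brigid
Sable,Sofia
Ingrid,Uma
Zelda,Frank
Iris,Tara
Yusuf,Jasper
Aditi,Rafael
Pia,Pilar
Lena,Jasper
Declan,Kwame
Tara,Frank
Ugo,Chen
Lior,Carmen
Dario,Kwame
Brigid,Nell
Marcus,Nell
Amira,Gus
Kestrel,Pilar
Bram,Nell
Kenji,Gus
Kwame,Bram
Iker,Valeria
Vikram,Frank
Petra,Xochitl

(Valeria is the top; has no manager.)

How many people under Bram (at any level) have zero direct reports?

10

The people in Bram's organization with no one reporting to them are Noor, Declan, Willa, Amira, Oren, Petra, Enzo, Vikram, Iris, Zelda. That is 10.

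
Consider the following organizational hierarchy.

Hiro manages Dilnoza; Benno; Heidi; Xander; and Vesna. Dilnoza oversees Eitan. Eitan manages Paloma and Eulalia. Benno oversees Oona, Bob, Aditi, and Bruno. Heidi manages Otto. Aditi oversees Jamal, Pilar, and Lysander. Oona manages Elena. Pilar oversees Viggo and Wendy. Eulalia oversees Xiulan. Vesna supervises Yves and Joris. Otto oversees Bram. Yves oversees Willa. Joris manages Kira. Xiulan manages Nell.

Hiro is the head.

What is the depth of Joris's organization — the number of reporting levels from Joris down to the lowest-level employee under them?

The longest chain under Joris runs Joris → Kira, which is 1 level below Joris.

1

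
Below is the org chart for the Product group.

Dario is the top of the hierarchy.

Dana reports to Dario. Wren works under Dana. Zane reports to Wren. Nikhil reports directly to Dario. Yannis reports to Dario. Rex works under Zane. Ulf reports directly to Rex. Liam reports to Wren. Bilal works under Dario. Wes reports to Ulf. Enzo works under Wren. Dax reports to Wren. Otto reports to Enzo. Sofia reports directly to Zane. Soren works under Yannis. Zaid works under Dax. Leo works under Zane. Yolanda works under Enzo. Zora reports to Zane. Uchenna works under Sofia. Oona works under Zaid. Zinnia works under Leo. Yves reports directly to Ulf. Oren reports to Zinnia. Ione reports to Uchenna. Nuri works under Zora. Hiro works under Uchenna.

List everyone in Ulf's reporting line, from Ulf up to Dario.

Ulf -> Rex -> Zane -> Wren -> Dana -> Dario

Ulf reports to Rex. Rex reports to Zane. Zane reports to Wren. Wren reports to Dana. Dana reports to Dario. Dario is at the top.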